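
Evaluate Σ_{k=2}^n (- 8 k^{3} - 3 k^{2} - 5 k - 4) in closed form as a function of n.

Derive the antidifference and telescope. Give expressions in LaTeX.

S(n) = - 2 n^{4} - 5 n^{3} - 6 n^{2} - 7 n + 20

Step 1: r(k) = (8*k**3 + 27*k**2 + 35*k + 20)/(8*k**3 + 3*k**2 + 5*k + 4).
Factor: A=1; B=1; C=k**3 + 3*k**2/8 + 5*k/8 + 1/2.
Key eq: (1)·f(k+1) = (1)·f(k) + (k**3 + 3*k**2/8 + 5*k/8 + 1/2).
Degrees (0,0,3) ⇒ d ≤ 4.
Coefficient equations give f(k) = k*(2*k**3 - 3*k**2 + 3*k + 2)/8.
R(k) = B(k−1)·f(k)/C(k) = k*(2*k**3 - 3*k**2 + 3*k + 2)/(8*k**3 + 3*k**2 + 5*k + 4); s_k = R·t_k = k*(-2*k**3 + 3*k**2 - 3*k - 2).
s_(k+1) − s_k = -8*k**3 - 3*k**2 - 5*k - 4 = t_k.
Evaluate: s_(n+1) = -2*n**4 - 5*n**3 - 6*n**2 - 7*n - 4; subtract s_(2) = -24 ⇒ S(n) = -2*n**4 - 5*n**3 - 6*n**2 - 7*n + 20.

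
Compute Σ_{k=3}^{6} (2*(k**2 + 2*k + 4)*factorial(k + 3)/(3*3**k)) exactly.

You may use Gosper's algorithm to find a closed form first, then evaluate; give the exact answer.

Σ = 622880/27

Compute t_(k+1)/t_k: get (k + 4)*(2*k + (k + 1)**2 + 6)/(3*(k**2 + 2*k + 4)).
Take A(k)=k/3 + 4/3, B(k)=1, C(k)=k**2 + 2*k + 4.
Set up (k/3 + 4/3)·f(k+1) − (1)·f(k) − (k**2 + 2*k + 4) = 0.
d = 1 from the (1,0,2) case.
Match coefficients ⇒ f(k) = 3*k.
Then R = B(k−1)f/C = 3*k/(k**2 + 2*k + 4), so s_k = R(k)·t_k = 2*k*factorial(k + 3)/3**k.
s_(k+1) − s_k = 2*(k**2 + 2*k + 4)*factorial(k + 3)/(3*3**k) = t_k.
Telescoping: Σ = s_(7) − s_(3) = 627200/27 − (160) = 622880/27.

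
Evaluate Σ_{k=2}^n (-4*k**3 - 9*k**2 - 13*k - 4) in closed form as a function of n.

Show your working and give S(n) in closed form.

S(n) = -n**4 - 5*n**3 - 12*n**2 - 12*n + 30

t_(k+1)/t_k = (4*k**3 + 21*k**2 + 43*k + 30)/(4*k**3 + 9*k**2 + 13*k + 4).
Factor: A=1; B=1; C=k**3 + 9*k**2/4 + 13*k/4 + 1.
f must satisfy (1)·f(k+1) − (1)·f(k) = k**3 + 9*k**2/4 + 13*k/4 + 1.
Degrees (0,0,3) ⇒ d ≤ 4.
Coefficient equations give f(k) = k*(k**3 + k**2 + 3*k - 1)/4.
So s_k = (B(k−1)f/C)·t_k = (k*(k**3 + k**2 + 3*k - 1)/(4*k**3 + 9*k**2 + 13*k + 4))·t_k = k*(-k**3 - k**2 - 3*k + 1).
Check: Δs_k = -4*k**3 - 9*k**2 - 13*k - 4. ✓
s_(n+1) = -n**4 - 5*n**3 - 12*n**2 - 12*n - 4 and s_(2) = -34, so S(n) = -n**4 - 5*n**3 - 12*n**2 - 12*n + 30.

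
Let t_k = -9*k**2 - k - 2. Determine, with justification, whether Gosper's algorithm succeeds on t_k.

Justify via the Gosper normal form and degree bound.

Yes. s_k = k*(-3*k**2 + 4*k - 3).

Step 1: r(k) = (k + 9*(k + 1)**2 + 3)/(9*k**2 + k + 2).
A = 1, B = 1, C = k**2 + k/9 + 2/9.
Solve (1)·f(k+1) − (1)·f(k) = k**2 + k/9 + 2/9.
deg f ≤ 3 (via 0,0,2).
A polynomial solution: f(k) = k*(3*k**2 - 4*k + 3)/9.
Certificate R = B(k−1)f/C = k*(3*k**2 - 4*k + 3)/(9*k**2 + k + 2) gives s_k = k*(-3*k**2 + 4*k - 3).
Δs = -9*k**2 - k - 2, as required.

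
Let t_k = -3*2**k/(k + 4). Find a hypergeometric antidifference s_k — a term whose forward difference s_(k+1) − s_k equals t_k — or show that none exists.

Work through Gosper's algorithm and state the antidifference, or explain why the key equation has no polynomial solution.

none — t_k is not Gosper-summable

The ratio is 2*(k + 4)/(k + 5).
Factor: A=2*k + 8; B=k + 5; C=1.
Key eq: (2*k + 8)·f(k+1) = (k + 4)·f(k) + (1).
Bound: deg f ≤ -1.
Negative degree bound (-1): no f exists, t_k not Gosper-summable.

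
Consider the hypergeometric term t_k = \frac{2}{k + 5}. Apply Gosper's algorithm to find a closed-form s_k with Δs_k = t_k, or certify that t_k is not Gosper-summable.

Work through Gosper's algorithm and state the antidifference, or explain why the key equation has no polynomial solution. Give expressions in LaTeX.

not Gosper-summable; s_k does not exist

Ratio r(k) = (k + 5)/(k + 6).
Factor: A=k + 5; B=k + 6; C=1.
f must satisfy (k + 5)·f(k+1) − (k + 5)·f(k) = 1.
Degrees (1,1,0) ⇒ d ≤ 0.
Write f(k) = c0. Then LHS − RHS = -1, requiring -1 = 0: contradictory. No certificate.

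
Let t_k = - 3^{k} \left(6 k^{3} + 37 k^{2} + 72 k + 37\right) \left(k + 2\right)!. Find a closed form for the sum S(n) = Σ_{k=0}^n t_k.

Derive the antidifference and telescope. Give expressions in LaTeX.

t_(k+1)/t_k = 3*(6*k**4 + 73*k**3 + 329*k**2 + 644*k + 456)/(6*k**3 + 37*k**2 + 72*k + 37).
Normal form (A,B,C) = (3*k + 9, 1, k**3 + 37*k**2/6 + 12*k + 37/6).
f must satisfy (3*k + 9)·f(k+1) − (1)·f(k) = k**3 + 37*k**2/6 + 12*k + 37/6.
Degrees (1,0,3) ⇒ d ≤ 2.
Solve for f: f(k) = (2*k**2 + 3*k - 1)/6 (degree 2 ≤ 2).
Certificate R = B(k−1)f/C = (2*k**2 + 3*k - 1)/(6*k**3 + 37*k**2 + 72*k + 37) gives s_k = -3**k*(2*k**2 + 3*k - 1)*factorial(k + 2).
Δs = -3**k*(6*k**3 + 37*k**2 + 72*k + 37)*factorial(k + 2), as required.
Σ_(k=0)^n t_k = s_(n+1) − s_(0) = (-3**(n + 1)*(2*n**2 + 7*n + 4)*factorial(n + 3)) − (2), i.e. -6*3**n*n**2*factorial(n + 3) - 21*3**n*n*factorial(n + 3) - 12*3**n*factorial(n + 3) - 2.

S(n) = - 6 \cdot 3^{n} n^{2} \left(n + 3\right)! - 21 \cdot 3^{n} n \left(n + 3\right)! - 12 \cdot 3^{n} \left(n + 3\right)! - 2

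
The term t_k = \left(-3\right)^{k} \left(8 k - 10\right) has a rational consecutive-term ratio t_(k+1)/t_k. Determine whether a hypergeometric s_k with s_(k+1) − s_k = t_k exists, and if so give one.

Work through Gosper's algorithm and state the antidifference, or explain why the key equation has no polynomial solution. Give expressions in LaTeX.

Compute t_(k+1)/t_k: get 3*(1 - 4*k)/(4*k - 5).
A = -3, B = 1, C = k - 5/4.
f must satisfy (-3)·f(k+1) − (1)·f(k) = k - 5/4.
From deg A=0, deg B=0, deg C=1: d=1.
Solving with deg f ≤ 1: f(k) = -(k - 2)/4.
Get s_k = R·t_k = 2*(-3)**k*(2 - k) with R(k) = B(k−1)f(k)/C(k) = -(k - 2)/(4*k - 5).
s_(k+1) − s_k = (-3)**k*(8*k - 10) = t_k.

s_k = 2 \left(-3\right)^{k} \left(2 - k\right)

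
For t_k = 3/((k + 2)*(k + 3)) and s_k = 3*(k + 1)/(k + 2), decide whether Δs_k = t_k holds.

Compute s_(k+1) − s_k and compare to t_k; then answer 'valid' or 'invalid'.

valid (s_(k+1) − s_k reduces to t_k)

s_(k+1) = 3*(k + 2)/(k + 3)
s_(k+1) − s_k = 3/(k**2 + 5*k + 6)
(s_(k+1) − s_k) − t_k = 0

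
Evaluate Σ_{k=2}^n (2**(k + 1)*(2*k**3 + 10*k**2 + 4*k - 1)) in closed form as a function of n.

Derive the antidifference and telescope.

S(n) = 8*2**n*n**3 + 16*2**n*n**2 + 8*2**n*n - 4*2**n - 56

The ratio is 2*(2*k**3 + 16*k**2 + 30*k + 15)/(2*k**3 + 10*k**2 + 4*k - 1).
Normal form (A,B,C) = (2, 1, k**3 + 5*k**2 + 2*k - 1/2).
Need (2)·f(k+1) − (1)·f(k) = k**3 + 5*k**2 + 2*k - 1/2.
From deg A=0, deg B=0, deg C=3: d=3.
Match coefficients ⇒ f(k) = (2*k**3 - 2*k**2 - 1)/2.
So s_k = (B(k−1)f/C)·t_k = ((2*k**3 - 2*k**2 - 1)/(2*k**3 + 10*k**2 + 4*k - 1))·t_k = 2**(k + 1)*(2*k**3 - 2*k**2 - 1).
Δs = 2**(k + 1)*(2*k**3 + 10*k**2 + 4*k - 1), as required.
Σ_(k=2)^n t_k = s_(n+1) − s_(2) = (2**(n + 2)*(2*n**3 + 4*n**2 + 2*n - 1)) − (56), i.e. 8*2**n*n**3 + 16*2**n*n**2 + 8*2**n*n - 4*2**n - 56.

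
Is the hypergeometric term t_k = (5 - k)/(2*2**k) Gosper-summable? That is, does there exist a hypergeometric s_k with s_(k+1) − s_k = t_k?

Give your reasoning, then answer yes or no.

Step 1: r(k) = (k - 4)/(2*(k - 5)).
Take A(k)=1/2, B(k)=1, C(k)=k - 5.
Set up (1/2)·f(k+1) − (1)·f(k) − (k - 5) = 0.
deg f ≤ 1 (via 0,0,1).
Coefficient equations give f(k) = -2*(k - 4).
Then R = B(k−1)f/C = -2*(k - 4)/(k - 5), so s_k = R(k)·t_k = (k - 4)/2**k.
Verify: (5 - k)/(2*2**k) matches t_k.

Yes. s_k = (k - 4)/2**k.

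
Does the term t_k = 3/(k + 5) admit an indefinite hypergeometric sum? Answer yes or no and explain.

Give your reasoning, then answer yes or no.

No — key equation has no polynomial f.

The ratio is (k + 5)/(k + 6).
Normal form (A,B,C) = (k + 5, k + 6, 1).
f must satisfy (k + 5)·f(k+1) − (k + 5)·f(k) = 1.
deg f ≤ 0 (via 1,1,0).
Generic f = c0 gives residual -1; -1 = 0 cannot hold, so t_k is not Gosper-summable.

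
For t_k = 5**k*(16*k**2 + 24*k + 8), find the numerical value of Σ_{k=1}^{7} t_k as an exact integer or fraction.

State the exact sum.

Compute t_(k+1)/t_k: get 5*(2*k**2 + 7*k + 6)/(2*k**2 + 3*k + 1).
Take A(k)=5, B(k)=1, C(k)=k**2 + 3*k/2 + 1/2.
Need (5)·f(k+1) − (1)·f(k) = k**2 + 3*k/2 + 1/2.
Degrees (0,0,2) ⇒ d ≤ 2.
Solving with deg f ≤ 2: f(k) = (2*k**2 - 2*k + 1)/8.
So s_k = (B(k−1)f/C)·t_k = ((2*k**2 - 2*k + 1)/(4*(k + 1)*(2*k + 1)))·t_k = 5**k*(4*k**2 - 4*k + 2).
Δs = 5**k*(16*k**2 + 24*k + 8), as required.
Evaluate s at k=8 and k=1: 88281250 and 10; difference 88281240.

Σ = 88281240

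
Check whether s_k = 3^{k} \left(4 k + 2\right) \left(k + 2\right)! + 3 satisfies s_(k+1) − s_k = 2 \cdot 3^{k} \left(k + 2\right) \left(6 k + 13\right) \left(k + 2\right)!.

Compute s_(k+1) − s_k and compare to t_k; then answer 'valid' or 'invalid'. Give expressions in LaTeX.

s_(k+1) = 3**(k + 1)*(4*k + 6)*factorial(k + 3) + 3
s_(k+1) − s_k = 2*3**k*(k + 2)*(6*k + 13)*factorial(k + 2)
(s_(k+1) − s_k) − t_k = 0

valid; difference matches t_k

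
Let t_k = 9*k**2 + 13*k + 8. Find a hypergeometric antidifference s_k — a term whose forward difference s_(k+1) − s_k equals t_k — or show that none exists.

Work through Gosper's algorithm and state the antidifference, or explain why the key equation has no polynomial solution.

Ratio r(k) = (9*k**2 + 31*k + 30)/(9*k**2 + 13*k + 8).
Factor: A=1; B=1; C=k**2 + 13*k/9 + 8/9.
Set up (1)·f(k+1) − (1)·f(k) − (k**2 + 13*k/9 + 8/9) = 0.
deg f ≤ 3 (via 0,0,2).
A polynomial solution: f(k) = k*(3*k**2 + 2*k + 3)/9.
So s_k = (B(k−1)f/C)·t_k = (k*(3*k**2 + 2*k + 3)/(9*k**2 + 13*k + 8))·t_k = k*(3*k**2 + 2*k + 3).
s_(k+1) − s_k = 9*k**2 + 13*k + 8 = t_k.

s_k = k*(3*k**2 + 2*k + 3)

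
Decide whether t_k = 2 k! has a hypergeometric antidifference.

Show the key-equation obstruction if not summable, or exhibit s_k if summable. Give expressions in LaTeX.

No — key equation has no polynomial f.

Ratio r(k) = k + 1.
Factor: A=k + 1; B=1; C=1.
Set up (k + 1)·f(k+1) − (1)·f(k) − (1) = 0.
d = -1 from the (1,0,0) case.
Bound -1 < 0, so the key equation has no polynomial solution.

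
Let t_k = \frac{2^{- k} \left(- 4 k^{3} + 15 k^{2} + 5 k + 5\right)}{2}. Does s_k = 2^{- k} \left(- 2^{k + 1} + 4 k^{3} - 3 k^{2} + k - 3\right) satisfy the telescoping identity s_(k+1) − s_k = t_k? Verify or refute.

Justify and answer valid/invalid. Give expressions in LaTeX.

valid (s_(k+1) − s_k reduces to t_k)

s_(k+1) = (-4*2**k + 4*k**3 + 9*k**2 + 7*k - 1)/(2*2**k)
s_(k+1) − s_k = (-4*k**3 + 15*k**2 + 5*k + 5)/(2*2**k)
(s_(k+1) − s_k) − t_k = 0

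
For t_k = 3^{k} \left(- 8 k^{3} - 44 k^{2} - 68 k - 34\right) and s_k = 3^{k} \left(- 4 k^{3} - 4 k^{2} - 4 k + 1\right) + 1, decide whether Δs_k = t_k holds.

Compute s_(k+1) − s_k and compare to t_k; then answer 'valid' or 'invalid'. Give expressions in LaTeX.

Valid: the claim telescopes to t_k.

s_(k+1) = -3*3**k*(4*k + 4*(k + 1)**3 + 4*(k + 1)**2 + 3) + 1
s_(k+1) − s_k = 3**k*(-8*k**3 - 44*k**2 - 68*k - 34)
(s_(k+1) − s_k) − t_k = 0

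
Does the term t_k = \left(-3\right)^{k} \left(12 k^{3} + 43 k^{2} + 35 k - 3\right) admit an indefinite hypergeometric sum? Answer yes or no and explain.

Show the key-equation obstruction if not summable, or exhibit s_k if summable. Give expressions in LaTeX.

t_(k+1)/t_k = 3*(-12*k**3 - 79*k**2 - 157*k - 87)/(12*k**3 + 43*k**2 + 35*k - 3).
Factor: A=-3; B=1; C=k**3 + 43*k**2/12 + 35*k/12 - 1/4.
Key eq: (-3)·f(k+1) = (1)·f(k) + (k**3 + 43*k**2/12 + 35*k/12 - 1/4).
From deg A=0, deg B=0, deg C=3: d=3.
Solve for f: f(k) = -(k - 1)*(3*k**2 + 7*k + 3)/12 (degree 3 ≤ 3).
Certificate R = B(k−1)f/C = -(k - 1)*(3*k**2 + 7*k + 3)/(12*k**3 + 43*k**2 + 35*k - 3) gives s_k = (-3)**k*(-3*k**3 - 4*k**2 + 4*k + 3).
Δs = (-3)**k*(12*k**3 + 43*k**2 + 35*k - 3), as required.

Yes. s_k = \left(-3\right)^{k} \left(- 3 k^{3} - 4 k^{2} + 4 k + 3\right).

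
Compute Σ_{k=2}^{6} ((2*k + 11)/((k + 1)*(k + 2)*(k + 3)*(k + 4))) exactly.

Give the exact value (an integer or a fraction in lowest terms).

Step 1: r(k) = (k + 1)*(2*k + 13)/((k + 5)*(2*k + 11)).
So A=k + 1 and B=k + 5, with C=k + 11/2.
Key eq: (k + 1)·f(k+1) = (k + 4)·f(k) + (k + 11/2).
Degrees (1,1,1) ⇒ d ≤ 3.
Solve for f: f(k) = k*(2*k**2 + 12*k + 19)/6 (degree 3 ≤ 3).
Then R = B(k−1)f/C = k*(k + 4)*(2*k**2 + 12*k + 19)/(3*(2*k + 11)), so s_k = R(k)·t_k = k*(2*k**2 + 12*k + 19)/(3*(k + 1)*(k + 2)*(k + 3)).
Δs = (2*k + 11)/(k**4 + 10*k**3 + 35*k**2 + 50*k + 24), as required.
Evaluate s at k=7 and k=2: 469/720 and 17/30; difference 61/720.

Σ = 61/720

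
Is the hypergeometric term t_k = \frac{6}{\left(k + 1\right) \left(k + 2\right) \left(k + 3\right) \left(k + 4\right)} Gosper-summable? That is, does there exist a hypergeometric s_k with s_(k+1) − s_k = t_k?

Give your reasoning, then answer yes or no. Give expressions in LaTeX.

The ratio is (k + 1)/(k + 5).
A = k + 1, B = k + 5, C = 1.
Key eq: (k + 1)·f(k+1) = (k + 4)·f(k) + (1).
d = 3 from the (1,1,0) case.
Solving with deg f ≤ 3: f(k) = k*(k**2 + 6*k + 11)/18.
Get s_k = R·t_k = k*(k**2 + 6*k + 11)/(3*(k + 1)*(k + 2)*(k + 3)) with R(k) = B(k−1)f(k)/C(k) = k*(k + 4)*(k**2 + 6*k + 11)/18.
Δs = 6/(k**4 + 10*k**3 + 35*k**2 + 50*k + 24), as required.

Yes. s_k = \frac{k \left(k^{2} + 6 k + 11\right)}{3 \left(k + 1\right) \left(k + 2\right) \left(k + 3\right)}.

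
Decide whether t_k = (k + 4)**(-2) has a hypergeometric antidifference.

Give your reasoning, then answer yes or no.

Compute t_(k+1)/t_k: get (k + 4)**2/(k + 5)**2.
Take A(k)=k**2 + 8*k + 16, B(k)=k**2 + 10*k + 25, C(k)=1.
Key eq: (k**2 + 8*k + 16)·f(k+1) = (k**2 + 8*k + 16)·f(k) + (1).
Bound: deg f ≤ 0.
Generic f = c0 gives residual -1; -1 = 0 cannot hold, so t_k is not Gosper-summable.

No — the linear system for f has no solution.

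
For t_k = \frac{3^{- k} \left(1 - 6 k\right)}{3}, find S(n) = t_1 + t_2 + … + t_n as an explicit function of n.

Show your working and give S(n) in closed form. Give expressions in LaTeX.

t_(k+1)/t_k = (6*k + 5)/(3*(6*k - 1)).
So A=1/3 and B=1, with C=k - 1/6.
Key eq: (1/3)·f(k+1) = (1)·f(k) + (k - 1/6).
From deg A=0, deg B=0, deg C=1: d=1.
Coefficient equations give f(k) = -(3*k + 1)/2.
So s_k = (B(k−1)f/C)·t_k = (-3*(3*k + 1)/(6*k - 1))·t_k = (3*k + 1)/3**k.
Verify: (1 - 6*k)/(3*3**k) matches t_k.
Evaluate: s_(n+1) = 3**(-n - 1)*(3*n + 4); subtract s_(1) = 4/3 ⇒ S(n) = 3**(-n - 1)*(-4*3**n + 3*n + 4).

S(n) = 3^{- n - 1} \left(- 4 \cdot 3^{n} + 3 n + 4\right)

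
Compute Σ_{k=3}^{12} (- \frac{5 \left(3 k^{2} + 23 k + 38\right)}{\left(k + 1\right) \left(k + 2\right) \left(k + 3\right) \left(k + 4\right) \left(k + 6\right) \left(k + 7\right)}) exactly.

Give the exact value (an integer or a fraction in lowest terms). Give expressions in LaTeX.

Compute t_(k+1)/t_k: get (k + 1)*(k + 6)*(23*k + 3*(k + 1)**2 + 61)/((k + 5)*(k + 8)*(3*k**2 + 23*k + 38)).
Factor: A=k + 1; B=k + 8; C=k**3 + 38*k**2/3 + 51*k + 190/3.
Solve (k + 1)·f(k+1) − (k + 7)·f(k) = k**3 + 38*k**2/3 + 51*k + 190/3.
From deg A=1, deg B=1, deg C=3: d=6.
Coefficient equations give f(k) = k*(k + 2)*(k + 4)*(k + 5)*(k**2 + 10*k + 27)/54.
Then R = B(k−1)f/C = k*(k + 2)*(k + 4)*(k + 7)*(k**2 + 10*k + 27)/(18*(3*k**2 + 23*k + 38)), so s_k = R(k)·t_k = 5*k*(-k**2 - 10*k - 27)/(18*(k**3 + 10*k**2 + 27*k + 18)).
Δs = 5*(-3*k**2 - 23*k - 38)/(k**6 + 23*k**5 + 207*k**4 + 925*k**3 + 2144*k**2 + 2412*k + 1008), as required.
Telescoping: Σ = s_(13) − s_(3) = -10595/38304 − (-55/216) = -2525/114912.

Σ = -2525/114912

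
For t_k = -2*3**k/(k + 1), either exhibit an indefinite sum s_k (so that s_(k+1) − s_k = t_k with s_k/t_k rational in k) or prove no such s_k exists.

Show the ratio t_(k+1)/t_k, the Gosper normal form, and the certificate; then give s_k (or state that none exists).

no hypergeometric antidifference exists

Compute t_(k+1)/t_k: get 3*(k + 1)/(k + 2).
Factor: A=3*k + 3; B=k + 2; C=1.
f must satisfy (3*k + 3)·f(k+1) − (k + 1)·f(k) = 1.
d = -1 from the (1,1,0) case.
Negative degree bound (-1): no f exists, t_k not Gosper-summable.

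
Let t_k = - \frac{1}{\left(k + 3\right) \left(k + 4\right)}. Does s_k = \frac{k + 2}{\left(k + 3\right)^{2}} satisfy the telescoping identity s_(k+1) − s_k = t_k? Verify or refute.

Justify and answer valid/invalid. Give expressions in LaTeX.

Invalid: residual \frac{2 k + 7}{k^{4} + 14 k^{3} + 73 k^{2} + 168 k + 144} ≠ 0.

s_(k+1) = (k + 3)/(k + 4)**2
s_(k+1) − s_k = (-(k + 2)*(k + 4)**2 + (k + 3)**3)/((k + 3)**2*(k + 4)**2)
(s_(k+1) − s_k) − t_k = (2*k + 7)/(k**4 + 14*k**3 + 73*k**2 + 168*k + 144)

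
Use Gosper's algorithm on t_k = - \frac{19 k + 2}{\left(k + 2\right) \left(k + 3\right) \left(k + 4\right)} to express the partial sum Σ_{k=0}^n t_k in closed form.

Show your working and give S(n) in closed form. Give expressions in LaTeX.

S(n) = \frac{- 10 n^{2} - 13 n - 3}{3 \left(n^{2} + 7 n + 12\right)}

Step 1: r(k) = (k + 2)*(19*k + 21)/((k + 5)*(19*k + 2)).
So A=k + 2 and B=k + 5, with C=k + 2/19.
Need (k + 2)·f(k+1) − (k + 4)·f(k) = k + 2/19.
Bound: deg f ≤ 2.
Solving with deg f ≤ 2: f(k) = k*(10*k - 7)/57.
R(k) = B(k−1)·f(k)/C(k) = k*(k + 4)*(10*k - 7)/(3*(19*k + 2)); s_k = R·t_k = k*(7 - 10*k)/(3*(k + 2)*(k + 3)).
Check: Δs_k = (-19*k - 2)/(k**3 + 9*k**2 + 26*k + 24). ✓
Telescope: S(n) = s_(n+1) − s_(0) = (-10*n**2 - 13*n - 3)/(3*(n**2 + 7*n + 12)) − (0) = (-10*n**2 - 13*n - 3)/(3*(n**2 + 7*n + 12)).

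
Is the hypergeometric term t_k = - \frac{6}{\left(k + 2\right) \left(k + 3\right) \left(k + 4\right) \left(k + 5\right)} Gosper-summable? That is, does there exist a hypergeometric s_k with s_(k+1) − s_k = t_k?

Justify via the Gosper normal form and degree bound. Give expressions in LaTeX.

Yes. s_k = \frac{k \left(- k^{2} - 9 k - 26\right)}{12 \left(k + 2\right) \left(k + 3\right) \left(k + 4\right)}.

Step 1: r(k) = (k + 2)/(k + 6).
Factor: A=k + 2; B=k + 6; C=1.
Set up (k + 2)·f(k+1) − (k + 5)·f(k) − (1) = 0.
deg f ≤ 3 (via 1,1,0).
Coefficient equations give f(k) = k*(k**2 + 9*k + 26)/72.
R(k) = B(k−1)·f(k)/C(k) = k*(k + 5)*(k**2 + 9*k + 26)/72; s_k = R·t_k = k*(-k**2 - 9*k - 26)/(12*(k + 2)*(k + 3)*(k + 4)).
s_(k+1) − s_k = -6/(k**4 + 14*k**3 + 71*k**2 + 154*k + 120) = t_k.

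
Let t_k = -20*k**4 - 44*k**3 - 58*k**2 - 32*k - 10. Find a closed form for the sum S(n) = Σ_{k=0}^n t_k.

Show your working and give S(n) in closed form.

S(n) = -4*n**5 - 21*n**4 - 48*n**3 - 56*n**2 - 35*n - 10

Step 1: r(k) = (10*k**4 + 62*k**3 + 155*k**2 + 180*k + 82)/(10*k**4 + 22*k**3 + 29*k**2 + 16*k + 5).
Factor: A=1; B=1; C=k**4 + 11*k**3/5 + 29*k**2/10 + 8*k/5 + 1/2.
Need (1)·f(k+1) − (1)·f(k) = k**4 + 11*k**3/5 + 29*k**2/10 + 8*k/5 + 1/2.
d = 5 from the (0,0,4) case.
Solve for f: f(k) = k*(4*k**4 + k**3 + 4*k**2 - 2*k + 3)/20 (degree 5 ≤ 5).
So s_k = (B(k−1)f/C)·t_k = (k*(4*k**4 + k**3 + 4*k**2 - 2*k + 3)/(2*(10*k**4 + 22*k**3 + 29*k**2 + 16*k + 5)))·t_k = k*(-4*k**4 - k**3 - 4*k**2 + 2*k - 3).
Verify: -20*k**4 - 44*k**3 - 58*k**2 - 32*k - 10 matches t_k.
s_(n+1) = -4*n**5 - 21*n**4 - 48*n**3 - 56*n**2 - 35*n - 10 and s_(0) = 0, so S(n) = -4*n**5 - 21*n**4 - 48*n**3 - 56*n**2 - 35*n - 10.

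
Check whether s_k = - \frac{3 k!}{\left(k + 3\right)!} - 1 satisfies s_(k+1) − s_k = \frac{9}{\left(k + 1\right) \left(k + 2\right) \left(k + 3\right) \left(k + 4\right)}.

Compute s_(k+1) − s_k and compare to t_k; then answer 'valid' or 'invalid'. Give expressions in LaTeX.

Valid — Δs_k = t_k.

s_(k+1) = -3*factorial(k + 1)/factorial(k + 4) - 1
s_(k+1) − s_k = 9/((k + 1)*(k + 2)*(k + 3)*(k + 4))
(s_(k+1) − s_k) − t_k = 0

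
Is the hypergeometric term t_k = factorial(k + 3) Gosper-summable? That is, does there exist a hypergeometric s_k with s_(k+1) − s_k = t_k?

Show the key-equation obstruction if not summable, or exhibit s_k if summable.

The ratio is k + 4.
Gosper form: A/B · C(k+1)/C(k) with A=k + 4, B=1, C=1.
Need (k + 4)·f(k+1) − (1)·f(k) = 1.
deg f ≤ -1 (via 1,0,0).
Negative degree bound (-1): no f exists, t_k not Gosper-summable.

No. Not Gosper-summable.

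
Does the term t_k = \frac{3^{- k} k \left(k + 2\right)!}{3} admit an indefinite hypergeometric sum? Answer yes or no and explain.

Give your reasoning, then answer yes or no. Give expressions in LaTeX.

The ratio is (k + 1)*(k + 3)/(3*k).
Normal form (A,B,C) = (k/3 + 1, 1, k).
Solve (k/3 + 1)·f(k+1) − (1)·f(k) = k.
From deg A=1, deg B=0, deg C=1: d=0.
Coefficient equations give f(k) = 3.
Get s_k = R·t_k = factorial(k + 2)/3**k with R(k) = B(k−1)f(k)/C(k) = 3/k.
Verify: k*factorial(k + 2)/(3*3**k) matches t_k.

Yes. s_k = 3^{- k} \left(k + 2\right)!.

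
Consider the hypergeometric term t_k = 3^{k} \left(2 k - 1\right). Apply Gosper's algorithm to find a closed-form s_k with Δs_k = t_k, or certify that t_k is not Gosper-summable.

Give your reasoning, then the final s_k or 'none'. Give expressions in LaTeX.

Ratio r(k) = 3*(2*k + 1)/(2*k - 1).
Take A(k)=3, B(k)=1, C(k)=k - 1/2.
Set up (3)·f(k+1) − (1)·f(k) − (k - 1/2) = 0.
Degrees (0,0,1) ⇒ d ≤ 1.
Coefficient equations give f(k) = (k - 2)/2.
Certificate R = B(k−1)f/C = (k - 2)/(2*k - 1) gives s_k = 3**k*(k - 2).
Verify: 3**k*(2*k - 1) matches t_k.

s_k = 3^{k} \left(k - 2\right)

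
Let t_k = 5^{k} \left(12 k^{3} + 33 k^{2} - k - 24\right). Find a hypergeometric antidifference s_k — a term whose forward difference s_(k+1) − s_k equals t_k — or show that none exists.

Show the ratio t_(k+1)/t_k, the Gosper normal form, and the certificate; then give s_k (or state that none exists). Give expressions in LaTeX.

s_k = 5^{k} \left(3 k^{3} - 3 k^{2} - 4 k - 1\right)

Step 1: r(k) = 5*(12*k**3 + 69*k**2 + 101*k + 20)/(12*k**3 + 33*k**2 - k - 24).
So A=5 and B=1, with C=k**3 + 11*k**2/4 - k/12 - 2.
Key eq: (5)·f(k+1) = (1)·f(k) + (k**3 + 11*k**2/4 - k/12 - 2).
Bound: deg f ≤ 3.
Coefficient equations give f(k) = (3*k**3 - 3*k**2 - 4*k - 1)/12.
R(k) = B(k−1)·f(k)/C(k) = (3*k**3 - 3*k**2 - 4*k - 1)/(12*k**3 + 33*k**2 - k - 24); s_k = R·t_k = 5**k*(3*k**3 - 3*k**2 - 4*k - 1).
Δs = 5**k*(12*k**3 + 33*k**2 - k - 24), as required.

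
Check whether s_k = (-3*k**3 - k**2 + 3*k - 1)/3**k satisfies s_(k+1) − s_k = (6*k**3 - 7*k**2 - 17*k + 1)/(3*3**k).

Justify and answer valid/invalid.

s_(k+1) = (3*k - 3*(k + 1)**3 - (k + 1)**2 + 2)/(3*3**k)
s_(k+1) − s_k = (6*k**3 - 7*k**2 - 17*k + 1)/(3*3**k)
(s_(k+1) − s_k) − t_k = 0

Valid — Δs_k = t_k.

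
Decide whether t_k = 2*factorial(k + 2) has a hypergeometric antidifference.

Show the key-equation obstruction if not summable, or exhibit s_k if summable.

No; the degree bound rules out any f.

Compute t_(k+1)/t_k: get k + 3.
Normal form (A,B,C) = (k + 3, 1, 1).
Solve (k + 3)·f(k+1) − (1)·f(k) = 1.
Bound: deg f ≤ -1.
d = -1 < 0 ⇒ no nonzero polynomial f; not summable.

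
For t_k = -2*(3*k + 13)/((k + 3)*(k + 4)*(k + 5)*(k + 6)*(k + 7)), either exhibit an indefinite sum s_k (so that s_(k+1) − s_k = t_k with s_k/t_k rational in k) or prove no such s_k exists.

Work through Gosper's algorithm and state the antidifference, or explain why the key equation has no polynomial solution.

s_k = k*(-k**2 - 14*k - 63)/(45*(k**3 + 14*k**2 + 63*k + 90))

t_(k+1)/t_k = (k + 3)*(3*k + 16)/((k + 8)*(3*k + 13)).
So A=k + 3 and B=k + 8, with C=k + 13/3.
Solve (k + 3)·f(k+1) − (k + 7)·f(k) = k + 13/3.
Bound: deg f ≤ 4.
Match coefficients ⇒ f(k) = k*(k + 4)*(k**2 + 14*k + 63)/270.
Then R = B(k−1)f/C = k*(k + 4)*(k + 7)*(k**2 + 14*k + 63)/(90*(3*k + 13)), so s_k = R(k)·t_k = k*(-k**2 - 14*k - 63)/(45*(k**3 + 14*k**2 + 63*k + 90)).
s_(k+1) − s_k = 2*(-3*k - 13)/(k**5 + 25*k**4 + 245*k**3 + 1175*k**2 + 2754*k + 2520) = t_k.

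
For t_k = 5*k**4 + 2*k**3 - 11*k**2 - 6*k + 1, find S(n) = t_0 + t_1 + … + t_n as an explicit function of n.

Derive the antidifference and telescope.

Ratio r(k) = (5*k**4 + 22*k**3 + 25*k**2 - 2*k - 9)/(5*k**4 + 2*k**3 - 11*k**2 - 6*k + 1).
So A=1 and B=1, with C=k**4 + 2*k**3/5 - 11*k**2/5 - 6*k/5 + 1/5.
Solve (1)·f(k+1) − (1)·f(k) = k**4 + 2*k**3/5 - 11*k**2/5 - 6*k/5 + 1/5.
From deg A=0, deg B=0, deg C=4: d=5.
Match coefficients ⇒ f(k) = k*(k**4 - 2*k**3 - 3*k**2 + 3*k + 2)/5.
Then R = B(k−1)f/C = k*(k**4 - 2*k**3 - 3*k**2 + 3*k + 2)/(5*k**4 + 2*k**3 - 11*k**2 - 6*k + 1), so s_k = R(k)·t_k = k*(k**4 - 2*k**3 - 3*k**2 + 3*k + 2).
Verify: 5*k**4 + 2*k**3 - 11*k**2 - 6*k + 1 matches t_k.
Evaluate: s_(n+1) = n**5 + 3*n**4 - n**3 - 8*n**2 - 4*n + 1; subtract s_(0) = 0 ⇒ S(n) = n**5 + 3*n**4 - n**3 - 8*n**2 - 4*n + 1.

S(n) = n**5 + 3*n**4 - n**3 - 8*n**2 - 4*n + 1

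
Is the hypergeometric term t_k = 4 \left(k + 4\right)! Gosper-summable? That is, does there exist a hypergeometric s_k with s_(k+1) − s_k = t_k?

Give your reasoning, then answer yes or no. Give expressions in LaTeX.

No — t_k has no hypergeometric antidifference.

t_(k+1)/t_k = k + 5.
So A=k + 5 and B=1, with C=1.
Key eq: (k + 5)·f(k+1) = (1)·f(k) + (1).
Degrees (1,0,0) ⇒ d ≤ -1.
Negative degree bound (-1): no f exists, t_k not Gosper-summable.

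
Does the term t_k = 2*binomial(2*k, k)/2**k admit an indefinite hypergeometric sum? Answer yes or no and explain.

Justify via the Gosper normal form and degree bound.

Compute t_(k+1)/t_k: get (2*k + 1)/(k + 1).
Gosper form: A/B · C(k+1)/C(k) with A=2*k + 1, B=k + 1, C=1.
f must satisfy (2*k + 1)·f(k+1) − (k)·f(k) = 1.
d = -1 from the (1,1,0) case.
Bound -1 < 0, so the key equation has no polynomial solution.

No. Not Gosper-summable.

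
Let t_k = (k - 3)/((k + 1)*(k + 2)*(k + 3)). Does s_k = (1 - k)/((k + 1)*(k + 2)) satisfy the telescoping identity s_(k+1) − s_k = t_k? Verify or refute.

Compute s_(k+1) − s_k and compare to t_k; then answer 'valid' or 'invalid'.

valid (s_(k+1) − s_k reduces to t_k)

s_(k+1) = -k/((k + 2)*(k + 3))
s_(k+1) − s_k = (k - 3)/(k**3 + 6*k**2 + 11*k + 6)
(s_(k+1) − s_k) − t_k = 0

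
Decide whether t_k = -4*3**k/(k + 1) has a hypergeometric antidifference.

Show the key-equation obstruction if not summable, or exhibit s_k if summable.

The ratio is 3*(k + 1)/(k + 2).
Gosper form: A/B · C(k+1)/C(k) with A=3*k + 3, B=k + 2, C=1.
Need (3*k + 3)·f(k+1) − (k + 1)·f(k) = 1.
Degrees (1,1,0) ⇒ d ≤ -1.
Bound -1 < 0, so the key equation has no polynomial solution.

No — key equation has no polynomial f.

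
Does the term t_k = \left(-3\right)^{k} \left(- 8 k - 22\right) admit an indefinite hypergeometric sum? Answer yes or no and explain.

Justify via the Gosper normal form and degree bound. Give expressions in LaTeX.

Compute t_(k+1)/t_k: get 3*(-4*k - 15)/(4*k + 11).
Normal form (A,B,C) = (-3, 1, k + 11/4).
Solve (-3)·f(k+1) − (1)·f(k) = k + 11/4.
From deg A=0, deg B=0, deg C=1: d=1.
A polynomial solution: f(k) = -(k + 2)/4.
R(k) = B(k−1)·f(k)/C(k) = -(k + 2)/(4*k + 11); s_k = R·t_k = 2*(-3)**k*(k + 2).
s_(k+1) − s_k = (-3)**k*(-8*k - 22) = t_k.

Yes. s_k = 2 \left(-3\right)^{k} \left(k + 2\right).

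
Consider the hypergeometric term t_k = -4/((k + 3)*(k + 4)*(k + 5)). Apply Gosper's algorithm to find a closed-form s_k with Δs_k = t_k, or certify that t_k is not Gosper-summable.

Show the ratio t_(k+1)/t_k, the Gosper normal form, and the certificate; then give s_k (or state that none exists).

s_k = k*(-k - 7)/(6*(k + 3)*(k + 4))

Step 1: r(k) = (k + 3)/(k + 6).
So A=k + 3 and B=k + 6, with C=1.
Need (k + 3)·f(k+1) − (k + 5)·f(k) = 1.
d = 2 from the (1,1,0) case.
Solving with deg f ≤ 2: f(k) = k*(k + 7)/24.
Get s_k = R·t_k = k*(-k - 7)/(6*(k + 3)*(k + 4)) with R(k) = B(k−1)f(k)/C(k) = k*(k + 5)*(k + 7)/24.
Δs = -4/(k**3 + 12*k**2 + 47*k + 60), as required.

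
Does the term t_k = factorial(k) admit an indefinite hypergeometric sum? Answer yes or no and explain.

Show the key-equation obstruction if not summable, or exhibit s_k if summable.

Ratio r(k) = k + 1.
Factor: A=k + 1; B=1; C=1.
Solve (k + 1)·f(k+1) − (1)·f(k) = 1.
deg f ≤ -1 (via 1,0,0).
Bound -1 < 0, so the key equation has no polynomial solution.

No; the degree bound rules out any f.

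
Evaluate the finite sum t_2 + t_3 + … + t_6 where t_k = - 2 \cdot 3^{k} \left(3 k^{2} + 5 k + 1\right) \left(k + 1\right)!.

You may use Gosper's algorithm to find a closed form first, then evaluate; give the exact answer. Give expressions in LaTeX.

Ratio r(k) = 3*(3*k**3 + 17*k**2 + 31*k + 18)/(3*k**2 + 5*k + 1).
So A=3*k + 6 and B=1, with C=k**2 + 5*k/3 + 1/3.
Set up (3*k + 6)·f(k+1) − (1)·f(k) − (k**2 + 5*k/3 + 1/3) = 0.
Degrees (1,0,2) ⇒ d ≤ 1.
Match coefficients ⇒ f(k) = (k - 1)/3.
Then R = B(k−1)f/C = (k - 1)/(3*k**2 + 5*k + 1), so s_k = R(k)·t_k = -2*3**k*(k - 1)*factorial(k + 1).
Check: Δs_k = -2*3**k*(3*k**2 + 5*k + 1)*factorial(k + 1). ✓
Σ_(k=2)^(6) t_k = s_(7) − s_(2) = -1058158080 − (-108) = -1058157972.

Σ = -1058157972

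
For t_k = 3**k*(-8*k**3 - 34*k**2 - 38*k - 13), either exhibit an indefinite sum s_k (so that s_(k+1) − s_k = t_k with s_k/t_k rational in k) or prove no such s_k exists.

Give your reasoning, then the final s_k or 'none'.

s_k = 3**k*(-4*k**3 + k**2 - 4*k + 4)

Step 1: r(k) = 3*(8*k**3 + 58*k**2 + 130*k + 93)/(8*k**3 + 34*k**2 + 38*k + 13).
Factor: A=3; B=1; C=k**3 + 17*k**2/4 + 19*k/4 + 13/8.
Solve (3)·f(k+1) − (1)·f(k) = k**3 + 17*k**2/4 + 19*k/4 + 13/8.
From deg A=0, deg B=0, deg C=3: d=3.
Solve for f: f(k) = (4*k**3 - k**2 + 4*k - 4)/8 (degree 3 ≤ 3).
So s_k = (B(k−1)f/C)·t_k = ((4*k**3 - k**2 + 4*k - 4)/(8*k**3 + 34*k**2 + 38*k + 13))·t_k = 3**k*(-4*k**3 + k**2 - 4*k + 4).
Verify: 3**k*(-8*k**3 - 34*k**2 - 38*k - 13) matches t_k.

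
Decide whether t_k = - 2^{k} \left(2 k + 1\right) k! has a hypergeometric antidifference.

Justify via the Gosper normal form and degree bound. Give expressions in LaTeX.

Yes. s_k = - 2^{k} k!.

The ratio is 2*(k + 1)*(2*k + 3)/(2*k + 1).
A = 2*k + 2, B = 1, C = k + 1/2.
Need (2*k + 2)·f(k+1) − (1)·f(k) = k + 1/2.
Bound: deg f ≤ 0.
Coefficient equations give f(k) = 1/2.
So s_k = (B(k−1)f/C)·t_k = (1/(2*k + 1))·t_k = -2**k*factorial(k).
Check: Δs_k = -2**k*(2*k + 1)*factorial(k). ✓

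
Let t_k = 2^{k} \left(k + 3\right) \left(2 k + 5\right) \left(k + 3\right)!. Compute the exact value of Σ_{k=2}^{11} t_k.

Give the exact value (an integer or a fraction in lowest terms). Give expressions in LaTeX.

Σ = 69631044747262560

t_(k+1)/t_k = (k + 4)**2*(4*k + 14)/((k + 3)*(2*k + 5)).
A = 2*k + 8, B = 1, C = k**2 + 11*k/2 + 15/2.
Need (2*k + 8)·f(k+1) − (1)·f(k) = k**2 + 11*k/2 + 15/2.
d = 1 from the (1,0,2) case.
Solve for f: f(k) = (k + 1)/2 (degree 1 ≤ 1).
So s_k = (B(k−1)f/C)·t_k = ((k + 1)/((k + 3)*(2*k + 5)))·t_k = 2**k*(k + 1)*factorial(k + 3).
Verify: 2**k*(k + 3)*(2*k + 5)*factorial(k + 3) matches t_k.
Sum = s_(12) − s_(2); s_(12) = 69631044747264000, s_(2) = 1440 ⇒ 69631044747262560.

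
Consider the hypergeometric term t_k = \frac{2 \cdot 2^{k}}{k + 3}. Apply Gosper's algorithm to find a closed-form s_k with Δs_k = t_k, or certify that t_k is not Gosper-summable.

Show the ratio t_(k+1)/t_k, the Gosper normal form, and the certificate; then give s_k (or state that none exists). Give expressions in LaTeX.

none (Gosper's algorithm certifies no s_k)

Step 1: r(k) = 2*(k + 3)/(k + 4).
Gosper form: A/B · C(k+1)/C(k) with A=2*k + 6, B=k + 4, C=1.
Solve (2*k + 6)·f(k+1) − (k + 3)·f(k) = 1.
Degrees (1,1,0) ⇒ d ≤ -1.
Bound -1 < 0, so the key equation has no polynomial solution.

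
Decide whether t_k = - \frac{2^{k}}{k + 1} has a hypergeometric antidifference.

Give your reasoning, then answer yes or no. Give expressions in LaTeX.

No — negative degree bound, so no certificate f.

t_(k+1)/t_k = 2*(k + 1)/(k + 2).
Gosper form: A/B · C(k+1)/C(k) with A=2*k + 2, B=k + 2, C=1.
f must satisfy (2*k + 2)·f(k+1) − (k + 1)·f(k) = 1.
d = -1 from the (1,1,0) case.
Bound -1 < 0, so the key equation has no polynomial solution.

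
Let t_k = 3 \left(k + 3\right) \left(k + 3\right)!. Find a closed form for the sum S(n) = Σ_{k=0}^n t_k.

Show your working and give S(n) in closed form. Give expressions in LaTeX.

Step 1: r(k) = (k + 4)**2/(k + 3).
So A=k + 4 and B=1, with C=k + 3.
Set up (k + 4)·f(k+1) − (1)·f(k) − (k + 3) = 0.
From deg A=1, deg B=0, deg C=1: d=0.
Match coefficients ⇒ f(k) = 1.
Certificate R = B(k−1)f/C = 1/(k + 3) gives s_k = 3*factorial(k + 3).
Verify: 3*(k + 3)*factorial(k + 3) matches t_k.
Telescope: S(n) = s_(n+1) − s_(0) = 3*factorial(n + 4) − (18) = 3*factorial(n + 4) - 18.

S(n) = 3 \left(n + 4\right)! - 18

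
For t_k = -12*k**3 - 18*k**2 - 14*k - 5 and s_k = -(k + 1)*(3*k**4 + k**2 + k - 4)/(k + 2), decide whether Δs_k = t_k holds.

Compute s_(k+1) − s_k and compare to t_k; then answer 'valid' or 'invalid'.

Invalid: residual (9*k**4 + 42*k**3 + 49*k**2 + 32*k + 14)/(k**2 + 5*k + 6) ≠ 0.

s_(k+1) = -(k + 2)*(k + 3*(k + 1)**4 + (k + 1)**2 - 3)/(k + 3)
s_(k+1) − s_k = (-12*k**5 - 69*k**4 - 134*k**3 - 134*k**2 - 77*k - 16)/(k**2 + 5*k + 6)
(s_(k+1) − s_k) − t_k = (9*k**4 + 42*k**3 + 49*k**2 + 32*k + 14)/(k**2 + 5*k + 6)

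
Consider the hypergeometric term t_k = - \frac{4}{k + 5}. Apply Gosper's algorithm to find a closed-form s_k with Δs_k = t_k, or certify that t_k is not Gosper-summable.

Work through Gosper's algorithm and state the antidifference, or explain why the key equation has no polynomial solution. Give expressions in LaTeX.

none (Gosper's algorithm certifies no s_k)

The ratio is (k + 5)/(k + 6).
A = k + 5, B = k + 6, C = 1.
Solve (k + 5)·f(k+1) − (k + 5)·f(k) = 1.
Bound: deg f ≤ 0.
Generic f = c0 gives residual -1; -1 = 0 cannot hold, so t_k is not Gosper-summable.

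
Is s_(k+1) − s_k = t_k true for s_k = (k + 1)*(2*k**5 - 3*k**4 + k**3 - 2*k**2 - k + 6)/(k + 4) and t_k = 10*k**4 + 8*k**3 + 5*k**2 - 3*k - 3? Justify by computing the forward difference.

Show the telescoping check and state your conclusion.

Invalid: residual 3*(-8*k**5 - 51*k**4 - 36*k**3 - 19*k**2 + 14*k + 18)/(k**2 + 9*k + 20) ≠ 0.

s_(k+1) = (2*k**6 + 11*k**5 + 23*k**4 + 21*k**3 + 2*k**2 - 5*k + 6)/(k + 5)
s_(k+1) − s_k = (10*k**6 + 74*k**5 + 124*k**4 + 94*k**3 + 13*k**2 - 45*k - 6)/(k**2 + 9*k + 20)
(s_(k+1) − s_k) − t_k = 3*(-8*k**5 - 51*k**4 - 36*k**3 - 19*k**2 + 14*k + 18)/(k**2 + 9*k + 20)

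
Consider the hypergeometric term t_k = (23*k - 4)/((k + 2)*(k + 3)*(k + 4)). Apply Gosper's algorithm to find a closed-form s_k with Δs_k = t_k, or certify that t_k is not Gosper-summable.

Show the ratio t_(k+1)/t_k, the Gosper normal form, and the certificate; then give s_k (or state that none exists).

s_k = k*(7*k - 11)/(2*(k + 2)*(k + 3))

t_(k+1)/t_k = (k + 2)*(23*k + 19)/((k + 5)*(23*k - 4)).
A = k + 2, B = k + 5, C = k - 4/23.
Set up (k + 2)·f(k+1) − (k + 4)·f(k) − (k - 4/23) = 0.
d = 2 from the (1,1,1) case.
Coefficient equations give f(k) = k*(7*k - 11)/46.
So s_k = (B(k−1)f/C)·t_k = (k*(k + 4)*(7*k - 11)/(2*(23*k - 4)))·t_k = k*(7*k - 11)/(2*(k + 2)*(k + 3)).
Check: Δs_k = (23*k - 4)/(k**3 + 9*k**2 + 26*k + 24). ✓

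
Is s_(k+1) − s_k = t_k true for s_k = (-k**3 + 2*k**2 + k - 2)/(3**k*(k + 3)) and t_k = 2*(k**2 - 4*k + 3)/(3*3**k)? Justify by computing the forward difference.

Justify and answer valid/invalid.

Invalid: residual 2*(-2*k**3 - k**2 + 27*k - 24)/(3*3**k*(k**2 + 7*k + 12)) ≠ 0.

s_(k+1) = k*(-k**2 - k + 2)/(3*3**k*(k + 4))
s_(k+1) − s_k = 2*3**(-k - 1)*(k**4 + k**3 - 14*k**2 + 12)/(k**2 + 7*k + 12)
(s_(k+1) − s_k) − t_k = 2*(-2*k**3 - k**2 + 27*k - 24)/(3*3**k*(k**2 + 7*k + 12))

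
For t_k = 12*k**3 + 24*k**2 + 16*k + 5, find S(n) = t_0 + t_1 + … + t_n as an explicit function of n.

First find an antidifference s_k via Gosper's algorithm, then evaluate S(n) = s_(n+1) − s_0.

S(n) = 3*n**4 + 14*n**3 + 23*n**2 + 17*n + 5

Ratio r(k) = (12*k**3 + 60*k**2 + 100*k + 57)/(12*k**3 + 24*k**2 + 16*k + 5).
Take A(k)=1, B(k)=1, C(k)=k**3 + 2*k**2 + 4*k/3 + 5/12.
f must satisfy (1)·f(k+1) − (1)·f(k) = k**3 + 2*k**2 + 4*k/3 + 5/12.
d = 4 from the (0,0,3) case.
Match coefficients ⇒ f(k) = k*(3*k**3 + 2*k**2 - k + 1)/12.
Certificate R = B(k−1)f/C = k*(3*k**3 + 2*k**2 - k + 1)/(12*k**3 + 24*k**2 + 16*k + 5) gives s_k = k*(3*k**3 + 2*k**2 - k + 1).
Δs = 12*k**3 + 24*k**2 + 16*k + 5, as required.
Σ_(k=0)^n t_k = s_(n+1) − s_(0) = (3*n**4 + 14*n**3 + 23*n**2 + 17*n + 5) − (0), i.e. 3*n**4 + 14*n**3 + 23*n**2 + 17*n + 5.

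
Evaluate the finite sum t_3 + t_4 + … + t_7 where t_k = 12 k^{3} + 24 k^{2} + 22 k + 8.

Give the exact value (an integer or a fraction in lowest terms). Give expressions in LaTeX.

The ratio is (6*k**3 + 30*k**2 + 53*k + 33)/(6*k**3 + 12*k**2 + 11*k + 4).
So A=1 and B=1, with C=k**3 + 2*k**2 + 11*k/6 + 2/3.
f must satisfy (1)·f(k+1) − (1)·f(k) = k**3 + 2*k**2 + 11*k/6 + 2/3.
deg f ≤ 4 (via 0,0,3).
A polynomial solution: f(k) = k*(3*k**3 + 2*k**2 + 2*k + 1)/12.
R(k) = B(k−1)·f(k)/C(k) = k*(3*k**3 + 2*k**2 + 2*k + 1)/(2*(6*k**3 + 12*k**2 + 11*k + 4)); s_k = R·t_k = k*(3*k**3 + 2*k**2 + 2*k + 1).
s_(k+1) − s_k = 12*k**3 + 24*k**2 + 22*k + 8 = t_k.
Σ_(k=3)^(7) t_k = s_(8) − s_(3) = 13448 − (318) = 13130.

Σ = 13130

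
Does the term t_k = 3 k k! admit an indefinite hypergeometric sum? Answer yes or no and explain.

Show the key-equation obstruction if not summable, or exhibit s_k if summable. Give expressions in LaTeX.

The ratio is (k + 1)**2/k.
So A=k + 1 and B=1, with C=k.
Set up (k + 1)·f(k+1) − (1)·f(k) − (k) = 0.
deg f ≤ 0 (via 1,0,1).
Match coefficients ⇒ f(k) = 1.
Then R = B(k−1)f/C = 1/k, so s_k = R(k)·t_k = 3*factorial(k).
Check: Δs_k = 3*k*factorial(k). ✓

Yes. s_k = 3 k!.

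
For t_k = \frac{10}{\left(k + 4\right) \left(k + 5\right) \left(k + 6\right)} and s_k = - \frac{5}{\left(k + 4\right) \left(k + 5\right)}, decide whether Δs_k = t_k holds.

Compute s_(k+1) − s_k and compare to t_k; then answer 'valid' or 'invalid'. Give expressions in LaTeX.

Valid — Δs_k = t_k.

s_(k+1) = -5/((k + 5)*(k + 6))
s_(k+1) − s_k = 10/(k**3 + 15*k**2 + 74*k + 120)
(s_(k+1) − s_k) − t_k = 0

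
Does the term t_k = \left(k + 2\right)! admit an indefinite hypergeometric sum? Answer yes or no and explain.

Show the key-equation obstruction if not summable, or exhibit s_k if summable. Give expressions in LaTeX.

No — key equation has no polynomial f.

Compute t_(k+1)/t_k: get k + 3.
Factor: A=k + 3; B=1; C=1.
f must satisfy (k + 3)·f(k+1) − (1)·f(k) = 1.
Bound: deg f ≤ -1.
deg f ≤ -1 is impossible — no certificate.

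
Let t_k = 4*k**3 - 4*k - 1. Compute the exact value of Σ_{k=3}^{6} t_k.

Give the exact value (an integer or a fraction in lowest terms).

Σ = 1652

The ratio is (4*k - 4*(k + 1)**3 + 5)/(-4*k**3 + 4*k + 1).
So A=1 and B=1, with C=k**3 - k - 1/4.
Set up (1)·f(k+1) − (1)·f(k) − (k**3 - k - 1/4) = 0.
Degrees (0,0,3) ⇒ d ≤ 4.
Solve for f: f(k) = k*(k**3 - 2*k**2 - k + 1)/4 (degree 4 ≤ 4).
So s_k = (B(k−1)f/C)·t_k = (k*(k**3 - 2*k**2 - k + 1)/(4*k**3 - 4*k - 1))·t_k = k*(k**3 - 2*k**2 - k + 1).
Check: Δs_k = 4*k**3 - 4*k - 1. ✓
Σ_(k=3)^(6) t_k = s_(7) − s_(3) = 1673 − (21) = 1652.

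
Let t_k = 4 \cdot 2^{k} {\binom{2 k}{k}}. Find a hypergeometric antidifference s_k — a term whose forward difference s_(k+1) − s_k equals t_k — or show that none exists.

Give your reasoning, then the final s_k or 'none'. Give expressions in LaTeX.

The ratio is 4*(2*k + 1)/(k + 1).
Normal form (A,B,C) = (8*k + 4, k + 1, 1).
f must satisfy (8*k + 4)·f(k+1) − (k)·f(k) = 1.
From deg A=1, deg B=1, deg C=0: d=-1.
Bound -1 < 0, so the key equation has no polynomial solution.

not Gosper-summable; s_k does not exist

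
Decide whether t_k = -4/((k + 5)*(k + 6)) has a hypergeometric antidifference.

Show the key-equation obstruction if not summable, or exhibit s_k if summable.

Yes. s_k = -4*k/(5*k + 25).

Compute t_(k+1)/t_k: get (k + 5)/(k + 7).
So A=k + 5 and B=k + 7, with C=1.
Set up (k + 5)·f(k+1) − (k + 6)·f(k) − (1) = 0.
Bound: deg f ≤ 1.
Coefficient equations give f(k) = k/5.
Get s_k = R·t_k = -4*k/(5*k + 25) with R(k) = B(k−1)f(k)/C(k) = k*(k + 6)/5.
s_(k+1) − s_k = -4/(k**2 + 11*k + 30) = t_k.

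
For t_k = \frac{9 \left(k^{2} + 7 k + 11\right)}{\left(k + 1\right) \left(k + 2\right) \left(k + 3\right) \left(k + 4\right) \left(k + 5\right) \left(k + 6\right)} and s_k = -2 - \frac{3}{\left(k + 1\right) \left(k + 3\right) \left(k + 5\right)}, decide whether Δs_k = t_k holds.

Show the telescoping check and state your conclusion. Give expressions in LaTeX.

s_(k+1) = -2 - 3/((k + 2)*(k + 4)*(k + 6))
s_(k+1) − s_k = 9*(k**2 + 7*k + 11)/(k**6 + 21*k**5 + 175*k**4 + 735*k**3 + 1624*k**2 + 1764*k + 720)
(s_(k+1) − s_k) − t_k = 0

valid; difference matches t_k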